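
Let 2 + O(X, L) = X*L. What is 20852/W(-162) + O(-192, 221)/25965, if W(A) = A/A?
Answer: 541379746/25965 ≈ 20850.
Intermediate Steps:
O(X, L) = -2 + L*X (O(X, L) = -2 + X*L = -2 + L*X)
W(A) = 1
20852/W(-162) + O(-192, 221)/25965 = 20852/1 + (-2 + 221*(-192))/25965 = 20852*1 + (-2 - 42432)*(1/25965) = 20852 - 42434*1/25965 = 20852 - 42434/25965 = 541379746/25965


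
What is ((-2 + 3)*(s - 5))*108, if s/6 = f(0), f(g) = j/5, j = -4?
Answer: -5292/5 ≈ -1058.4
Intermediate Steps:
f(g) = -⅘ (f(g) = -4/5 = -4*⅕ = -⅘)
s = -24/5 (s = 6*(-⅘) = -24/5 ≈ -4.8000)
((-2 + 3)*(s - 5))*108 = ((-2 + 3)*(-24/5 - 5))*108 = (1*(-49/5))*108 = -49/5*108 = -5292/5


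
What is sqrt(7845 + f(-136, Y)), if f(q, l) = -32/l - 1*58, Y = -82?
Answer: sqrt(13090603)/41 ≈ 88.246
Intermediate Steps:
f(q, l) = -58 - 32/l (f(q, l) = -32/l - 58 = -58 - 32/l)
sqrt(7845 + f(-136, Y)) = sqrt(7845 + (-58 - 32/(-82))) = sqrt(7845 + (-58 - 32*(-1/82))) = sqrt(7845 + (-58 + 16/41)) = sqrt(7845 - 2362/41) = sqrt(319283/41) = sqrt(13090603)/41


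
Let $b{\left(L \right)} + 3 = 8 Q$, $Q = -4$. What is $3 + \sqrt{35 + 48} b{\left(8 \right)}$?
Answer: $3 - 35 \sqrt{83} \approx -315.87$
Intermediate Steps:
$b{\left(L \right)} = -35$ ($b{\left(L \right)} = -3 + 8 \left(-4\right) = -3 - 32 = -35$)
$3 + \sqrt{35 + 48} b{\left(8 \right)} = 3 + \sqrt{35 + 48} \left(-35\right) = 3 + \sqrt{83} \left(-35\right) = 3 - 35 \sqrt{83}$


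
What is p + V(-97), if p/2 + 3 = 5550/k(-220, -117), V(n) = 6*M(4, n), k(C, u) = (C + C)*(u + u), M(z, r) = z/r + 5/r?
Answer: -1073431/166452 ≈ -6.4489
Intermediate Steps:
M(z, r) = 5/r + z/r
k(C, u) = 4*C*u (k(C, u) = (2*C)*(2*u) = 4*C*u)
V(n) = 54/n (V(n) = 6*((5 + 4)/n) = 6*(9/n) = 54/n)
p = -10111/1716 (p = -6 + 2*(5550/((4*(-220)*(-117)))) = -6 + 2*(5550/102960) = -6 + 2*(5550*(1/102960)) = -6 + 2*(185/3432) = -6 + 185/1716 = -10111/1716 ≈ -5.8922)
p + V(-97) = -10111/1716 + 54/(-97) = -10111/1716 + 54*(-1/97) = -10111/1716 - 54/97 = -1073431/166452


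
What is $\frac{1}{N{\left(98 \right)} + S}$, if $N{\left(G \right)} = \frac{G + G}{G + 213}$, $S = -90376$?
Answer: $- \frac{311}{28106740} \approx -1.1065 \cdot 10^{-5}$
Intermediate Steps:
$N{\left(G \right)} = \frac{2 G}{213 + G}$
$\frac{1}{N{\left(98 \right)} + S} = \frac{1}{2 \cdot 98 \frac{1}{213 + 98} - 90376} = \frac{1}{2 \cdot 98 \cdot \frac{1}{311} - 90376} = \frac{1}{\frac{196}{311} - 90376} = \frac{1}{- \frac{28106740}{311}} = - \frac{311}{28106740}$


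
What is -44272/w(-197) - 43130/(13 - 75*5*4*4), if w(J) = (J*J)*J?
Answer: 330009993954/45772848151 ≈ 7.2097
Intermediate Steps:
w(J) = J³ (w(J) = J²*J = J³)
-44272/w(-197) - 43130/(13 - 75*5*4*4) = -44272/((-197)³) - 43130/(13 - 75*5*4*4) = -44272/(-7645373) - 43130/(13 - 1500*4) = -44272*(-1/7645373) - 43130/(13 - 75*80) = 44272/7645373 - 43130/(13 - 6000) = 44272/7645373 - 43130/(-5987) = 44272/7645373 - 43130*(-1/5987) = 44272/7645373 + 43130/5987 = 330009993954/45772848151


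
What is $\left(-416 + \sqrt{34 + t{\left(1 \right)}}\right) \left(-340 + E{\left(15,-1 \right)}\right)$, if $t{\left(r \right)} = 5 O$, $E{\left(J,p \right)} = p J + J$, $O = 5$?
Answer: $141440 - 340 \sqrt{59} \approx 1.3883 \cdot 10^{5}$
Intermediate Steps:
$E{\left(J,p \right)} = J + J p$ ($E{\left(J,p \right)} = J p + J = J + J p$)
$t{\left(r \right)} = 25$ ($t{\left(r \right)} = 5 \cdot 5 = 25$)
$\left(-416 + \sqrt{34 + t{\left(1 \right)}}\right) \left(-340 + E{\left(15,-1 \right)}\right) = \left(-416 + \sqrt{34 + 25}\right) \left(-340 + 15 \left(1 - 1\right)\right) = \left(-416 + \sqrt{59}\right) \left(-340 + 15 \cdot 0\right) = \left(-416 + \sqrt{59}\right) \left(-340 + 0\right) = \left(-416 + \sqrt{59}\right) \left(-340\right) = 141440 - 340 \sqrt{59}$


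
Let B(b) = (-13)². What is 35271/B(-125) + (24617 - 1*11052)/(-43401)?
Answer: 1528504186/7334769 ≈ 208.39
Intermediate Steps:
B(b) = 169
35271/B(-125) + (24617 - 1*11052)/(-43401) = 35271/169 + (24617 - 1*11052)/(-43401) = 35271*(1/169) + (24617 - 11052)*(-1/43401) = 35271/169 + 13565*(-1/43401) = 35271/169 - 13565/43401 = 1528504186/7334769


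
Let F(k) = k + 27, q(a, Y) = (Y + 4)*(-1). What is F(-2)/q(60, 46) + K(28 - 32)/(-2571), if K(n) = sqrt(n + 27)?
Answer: -1/2 - sqrt(23)/2571 ≈ -0.50187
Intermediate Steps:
q(a, Y) = -4 - Y (q(a, Y) = (4 + Y)*(-1) = -4 - Y)
F(k) = 27 + k
K(n) = sqrt(27 + n)
F(-2)/q(60, 46) + K(28 - 32)/(-2571) = (27 - 2)/(-4 - 1*46) + sqrt(27 + (28 - 32))/(-2571) = 25/(-4 - 46) + sqrt(27 - 4)*(-1/2571) = 25/(-50) + sqrt(23)*(-1/2571) = 25*(-1/50) - sqrt(23)/2571 = -1/2 - sqrt(23)/2571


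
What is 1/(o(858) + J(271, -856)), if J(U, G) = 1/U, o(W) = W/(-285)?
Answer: -25745/77411 ≈ -0.33258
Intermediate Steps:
o(W) = -W/285 (o(W) = W*(-1/285) = -W/285)
1/(o(858) + J(271, -856)) = 1/(-1/285*858 + 1/271) = 1/(-286/95 + 1/271) = 1/(-77411/25745) = -25745/77411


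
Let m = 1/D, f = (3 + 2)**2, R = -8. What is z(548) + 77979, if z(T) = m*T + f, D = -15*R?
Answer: 2340257/30 ≈ 78009.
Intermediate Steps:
f = 25 (f = 5**2 = 25)
D = 120 (D = -15*(-8) = 120)
m = 1/120 ≈ 0.0083333
z(T) = 25 + T/120 (z(T) = T/120 + 25 = 25 + T/120)
z(548) + 77979 = (25 + (1/120)*548) + 77979 = (25 + 137/30) + 77979 = 887/30 + 77979 = 2340257/30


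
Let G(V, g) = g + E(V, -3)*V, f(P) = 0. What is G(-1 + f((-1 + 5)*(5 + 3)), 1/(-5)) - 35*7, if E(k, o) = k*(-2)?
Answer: -1236/5 ≈ -247.20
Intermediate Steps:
E(k, o) = -2*k
G(V, g) = g - 2*V**2 (G(V, g) = g + (-2*V)*V = g - 2*V**2)
G(-1 + f((-1 + 5)*(5 + 3)), 1/(-5)) - 35*7 = (1/(-5) - 2*(-1 + 0)**2) - 35*7 = (-1/5 - 2*(-1)**2) - 245 = (-1/5 - 2*1) - 245 = (-1/5 - 2) - 245 = -11/5 - 245 = -1236/5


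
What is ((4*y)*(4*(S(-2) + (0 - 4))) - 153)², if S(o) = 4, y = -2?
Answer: 23409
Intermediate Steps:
((4*y)*(4*(S(-2) + (0 - 4))) - 153)² = ((4*(-2))*(4*(4 + (0 - 4))) - 153)² = (-32*(4 - 4) - 153)² = (-32*0 - 153)² = (-8*0 - 153)² = (0 - 153)² = (-153)² = 23409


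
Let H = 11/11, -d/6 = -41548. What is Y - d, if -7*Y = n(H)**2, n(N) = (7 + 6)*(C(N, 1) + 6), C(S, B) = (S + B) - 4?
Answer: -1747720/7 ≈ -2.4967e+5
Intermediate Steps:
d = 249288 (d = -6*(-41548) = 249288)
H = 1 (H = 11*(1/11) = 1)
C(S, B) = -4 + B + S (C(S, B) = (B + S) - 4 = -4 + B + S)
n(N) = 39 + 13*N (n(N) = (7 + 6)*((-4 + 1 + N) + 6) = 13*((-3 + N) + 6) = 13*(3 + N) = 39 + 13*N)
Y = -2704/7 (Y = -(39 + 13*1)**2/7 = -(39 + 13)**2/7 = -1/7*52**2 = -1/7*2704 = -2704/7 ≈ -386.29)
Y - d = -2704/7 - 1*249288 = -2704/7 - 249288 = -1747720/7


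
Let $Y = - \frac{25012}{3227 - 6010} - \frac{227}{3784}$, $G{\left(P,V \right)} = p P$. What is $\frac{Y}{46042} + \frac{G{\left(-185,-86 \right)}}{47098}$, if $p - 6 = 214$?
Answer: $- \frac{896794189786747}{1038002260062416} \approx -0.86396$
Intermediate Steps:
$p = 220$ ($p = 6 + 214 = 220$)
$G{\left(P,V \right)} = 220 P$
$Y = \frac{8546697}{957352}$ ($Y = - \frac{25012}{-2783} - \frac{227}{3784} = \left(-25012\right) \left(- \frac{1}{2783}\right) - \frac{227}{3784} = \frac{25012}{2783} - \frac{227}{3784} = \frac{8546697}{957352} \approx 8.9274$)
$\frac{Y}{46042} + \frac{G{\left(-185,-86 \right)}}{47098} = \frac{8546697}{957352 \cdot 46042} + \frac{220 \left(-185\right)}{47098} = \frac{8546697}{957352} \cdot \frac{1}{46042} - \frac{20350}{23549} = \frac{8546697}{44078400784} - \frac{20350}{23549} = - \frac{896794189786747}{1038002260062416}$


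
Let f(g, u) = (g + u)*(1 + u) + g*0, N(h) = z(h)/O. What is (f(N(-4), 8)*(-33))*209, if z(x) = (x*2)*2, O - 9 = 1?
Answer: -1986336/5 ≈ -3.9727e+5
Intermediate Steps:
O = 10 (O = 9 + 1 = 10)
z(x) = 4*x (z(x) = (2*x)*2 = 4*x)
N(h) = 2*h/5 (N(h) = (4*h)/10 = (4*h)*(1/10) = 2*h/5)
f(g, u) = (1 + u)*(g + u) (f(g, u) = (1 + u)*(g + u) + 0 = (1 + u)*(g + u))
(f(N(-4), 8)*(-33))*209 = (((2/5)*(-4) + 8 + 8**2 + ((2/5)*(-4))*8)*(-33))*209 = ((-8/5 + 8 + 64 - 8/5*8)*(-33))*209 = ((-8/5 + 8 + 64 - 64/5)*(-33))*209 = ((288/5)*(-33))*209 = -9504/5*209 = -1986336/5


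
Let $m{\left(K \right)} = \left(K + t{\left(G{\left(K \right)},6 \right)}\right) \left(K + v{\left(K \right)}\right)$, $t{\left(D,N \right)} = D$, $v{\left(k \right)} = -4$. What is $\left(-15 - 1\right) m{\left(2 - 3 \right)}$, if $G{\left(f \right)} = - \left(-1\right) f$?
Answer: $-160$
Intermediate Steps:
$G{\left(f \right)} = f$
$m{\left(K \right)} = 2 K \left(-4 + K\right)$ ($m{\left(K \right)} = \left(K + K\right) \left(K - 4\right) = 2 K \left(-4 + K\right)$)
$\left(-15 - 1\right) m{\left(2 - 3 \right)} = \left(-15 - 1\right) 2 \left(2 - 3\right) \left(-4 + \left(2 - 3\right)\right) = - 16 \cdot 2 \left(2 - 3\right) \left(-4 + \left(2 - 3\right)\right) = - 16 \cdot 2 \left(-1\right) \left(-4 - 1\right) = - 16 \cdot 2 \left(-1\right) \left(-5\right) = \left(-16\right) 10 = -160$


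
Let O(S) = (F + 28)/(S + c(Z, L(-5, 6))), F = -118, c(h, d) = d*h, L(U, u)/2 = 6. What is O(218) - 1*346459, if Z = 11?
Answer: -12126074/35 ≈ -3.4646e+5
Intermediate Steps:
L(U, u) = 12 (L(U, u) = 2*6 = 12)
O(S) = -90/(132 + S) (O(S) = (-118 + 28)/(S + 12*11) = -90/(S + 132) = -90/(132 + S))
O(218) - 1*346459 = -90/(132 + 218) - 1*346459 = -90/350 - 346459 = -90*1/350 - 346459 = -9/35 - 346459 = -12126074/35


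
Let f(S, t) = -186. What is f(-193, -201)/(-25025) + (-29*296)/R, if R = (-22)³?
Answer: 2463581/3028025 ≈ 0.81359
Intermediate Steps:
R = -10648
f(-193, -201)/(-25025) + (-29*296)/R = -186/(-25025) - 29*296/(-10648) = -186*(-1/25025) - 8584*(-1/10648) = 186/25025 + 1073/1331 = 2463581/3028025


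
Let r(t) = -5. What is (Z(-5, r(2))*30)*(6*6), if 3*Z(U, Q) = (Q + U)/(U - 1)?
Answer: 600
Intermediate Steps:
Z(U, Q) = (Q + U)/(3*(-1 + U)) (Z(U, Q) = ((Q + U)/(U - 1))/3 = ((Q + U)/(-1 + U))/3 = (Q + U)/(3*(-1 + U)))
(Z(-5, r(2))*30)*(6*6) = (((-5 - 5)/(3*(-1 - 5)))*30)*(6*6) = (((⅓)*(-10)/(-6))*30)*36 = (((⅓)*(-⅙)*(-10))*30)*36 = ((5/9)*30)*36 = (50/3)*36 = 600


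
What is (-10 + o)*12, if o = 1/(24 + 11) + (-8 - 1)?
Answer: -7968/35 ≈ -227.66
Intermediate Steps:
o = -314/35 (o = 1/35 - 9 = -314/35 ≈ -8.9714)
(-10 + o)*12 = (-10 - 314/35)*12 = -664/35*12 = -7968/35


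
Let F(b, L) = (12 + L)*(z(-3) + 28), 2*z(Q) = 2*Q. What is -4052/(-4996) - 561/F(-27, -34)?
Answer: 114349/62450 ≈ 1.8310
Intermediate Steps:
z(Q) = Q (z(Q) = (2*Q)/2 = Q)
F(b, L) = 300 + 25*L (F(b, L) = (12 + L)*(-3 + 28) = (12 + L)*25 = 300 + 25*L)
-4052/(-4996) - 561/F(-27, -34) = -4052/(-4996) - 561/(300 + 25*(-34)) = -4052*(-1/4996) - 561/(300 - 850) = 1013/1249 - 561/(-550) = 1013/1249 - 561*(-1/550) = 1013/1249 + 51/50 = 114349/62450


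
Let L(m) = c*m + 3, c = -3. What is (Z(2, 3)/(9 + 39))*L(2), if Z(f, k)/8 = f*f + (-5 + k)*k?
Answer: 1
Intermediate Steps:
Z(f, k) = 8*f² + 8*k*(-5 + k) (Z(f, k) = 8*(f*f + (-5 + k)*k) = 8*(f² + k*(-5 + k)) = 8*f² + 8*k*(-5 + k))
L(m) = 3 - 3*m (L(m) = -3*m + 3 = 3 - 3*m)
(Z(2, 3)/(9 + 39))*L(2) = ((-40*3 + 8*2² + 8*3²)/(9 + 39))*(3 - 3*2) = ((-120 + 8*4 + 8*9)/48)*(3 - 6) = ((-120 + 32 + 72)/48)*(-3) = ((1/48)*(-16))*(-3) = -⅓*(-3) = 1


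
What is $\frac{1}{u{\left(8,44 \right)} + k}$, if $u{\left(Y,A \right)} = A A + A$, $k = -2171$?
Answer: $- \frac{1}{191} \approx -0.0052356$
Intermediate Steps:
$u{\left(Y,A \right)} = A + A^{2}$ ($u{\left(Y,A \right)} = A^{2} + A = A + A^{2}$)
$\frac{1}{u{\left(8,44 \right)} + k} = \frac{1}{44 \left(1 + 44\right) - 2171} = \frac{1}{44 \cdot 45 - 2171} = \frac{1}{1980 - 2171} = \frac{1}{-191} = - \frac{1}{191}$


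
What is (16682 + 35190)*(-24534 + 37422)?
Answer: 668526336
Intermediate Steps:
(16682 + 35190)*(-24534 + 37422) = 51872*12888 = 668526336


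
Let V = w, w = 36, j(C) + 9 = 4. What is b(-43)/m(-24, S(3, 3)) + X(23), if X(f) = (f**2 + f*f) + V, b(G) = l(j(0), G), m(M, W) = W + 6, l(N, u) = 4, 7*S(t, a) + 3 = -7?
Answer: 8759/8 ≈ 1094.9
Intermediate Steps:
j(C) = -5 (j(C) = -9 + 4 = -5)
V = 36
S(t, a) = -10/7 (S(t, a) = -3/7 + (1/7)*(-7) = -3/7 - 1 = -10/7)
m(M, W) = 6 + W
b(G) = 4
X(f) = 36 + 2*f**2 (X(f) = (f**2 + f*f) + 36 = (f**2 + f**2) + 36 = 2*f**2 + 36 = 36 + 2*f**2)
b(-43)/m(-24, S(3, 3)) + X(23) = 4/(6 - 10/7) + (36 + 2*23**2) = 4/(32/7) + (36 + 2*529) = 4*(7/32) + (36 + 1058) = 7/8 + 1094 = 8759/8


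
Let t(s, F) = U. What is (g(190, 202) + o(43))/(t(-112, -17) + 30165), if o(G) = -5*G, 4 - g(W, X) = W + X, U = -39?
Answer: -201/10042 ≈ -0.020016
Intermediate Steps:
t(s, F) = -39
g(W, X) = 4 - W - X (g(W, X) = 4 - (W + X) = 4 + (-W - X) = 4 - W - X)
(g(190, 202) + o(43))/(t(-112, -17) + 30165) = ((4 - 1*190 - 1*202) - 5*43)/(-39 + 30165) = ((4 - 190 - 202) - 215)/30126 = (-388 - 215)*(1/30126) = -603*1/30126 = -201/10042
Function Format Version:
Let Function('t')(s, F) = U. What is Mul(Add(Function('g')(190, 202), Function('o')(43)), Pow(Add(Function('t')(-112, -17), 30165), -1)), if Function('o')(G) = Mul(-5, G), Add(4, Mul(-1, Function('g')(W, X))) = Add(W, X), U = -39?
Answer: Rational(-201, 10042) ≈ -0.020016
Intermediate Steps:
Function('t')(s, F) = -39
Function('g')(W, X) = Add(4, Mul(-1, W), Mul(-1, X)) (Function('g')(W, X) = Add(4, Mul(-1, Add(W, X))) = Add(4, Add(Mul(-1, W), Mul(-1, X))) = Add(4, Mul(-1, W), Mul(-1, X)))
Mul(Add(Function('g')(190, 202), Function('o')(43)), Pow(Add(Function('t')(-112, -17), 30165), -1)) = Mul(Add(Add(4, Mul(-1, 190), Mul(-1, 202)), Mul(-5, 43)), Pow(Add(-39, 30165), -1)) = Mul(Add(Add(4, -190, -202), -215), Pow(30126, -1)) = Mul(Add(-388, -215), Rational(1, 30126)) = Mul(-603, Rational(1, 30126)) = Rational(-201, 10042)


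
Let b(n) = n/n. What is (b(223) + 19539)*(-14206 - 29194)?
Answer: -848036000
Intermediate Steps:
b(n) = 1
(b(223) + 19539)*(-14206 - 29194) = (1 + 19539)*(-14206 - 29194) = 19540*(-43400) = -848036000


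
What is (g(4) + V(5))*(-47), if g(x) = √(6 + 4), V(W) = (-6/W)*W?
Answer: 282 - 47*√10 ≈ 133.37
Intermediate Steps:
V(W) = -6
g(x) = √10
(g(4) + V(5))*(-47) = (√10 - 6)*(-47) = (-6 + √10)*(-47) = 282 - 47*√10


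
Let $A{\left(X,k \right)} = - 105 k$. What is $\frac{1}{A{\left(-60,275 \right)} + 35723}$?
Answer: $\frac{1}{6848} \approx 0.00014603$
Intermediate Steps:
$\frac{1}{A{\left(-60,275 \right)} + 35723} = \frac{1}{\left(-105\right) 275 + 35723} = \frac{1}{-28875 + 35723} = \frac{1}{6848}$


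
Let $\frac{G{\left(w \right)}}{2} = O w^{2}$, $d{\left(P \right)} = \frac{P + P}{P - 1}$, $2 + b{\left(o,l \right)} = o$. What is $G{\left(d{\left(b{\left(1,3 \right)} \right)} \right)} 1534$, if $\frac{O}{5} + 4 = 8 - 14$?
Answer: $-153400$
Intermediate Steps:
$b{\left(o,l \right)} = -2 + o$
$O = -50$ ($O = -20 + 5 \left(8 - 14\right) = -20 + 5 \left(-6\right) = -20 - 30 = -50$)
$d{\left(P \right)} = \frac{2 P}{-1 + P}$
$G{\left(w \right)} = - 100 w^{2}$ ($G{\left(w \right)} = 2 \left(- 50 w^{2}\right) = - 100 w^{2}$)
$G{\left(d{\left(b{\left(1,3 \right)} \right)} \right)} 1534 = - 100 \left(\frac{2 \left(-2 + 1\right)}{-1 + \left(-2 + 1\right)}\right)^{2} \cdot 1534 = - 100 \left(2 \left(-1\right) \frac{1}{-1 - 1}\right)^{2} \cdot 1534 = - 100 \left(2 \left(-1\right) \frac{1}{-2}\right)^{2} \cdot 1534 = - 100 \left(2 \left(-1\right) \left(- \frac{1}{2}\right)\right)^{2} \cdot 1534 = - 100 \cdot 1^{2} \cdot 1534 = \left(-100\right) 1 \cdot 1534 = \left(-100\right) 1534 = -153400$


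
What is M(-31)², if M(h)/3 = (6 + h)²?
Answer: 3515625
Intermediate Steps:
M(h) = 3*(6 + h)²
M(-31)² = (3*(6 - 31)²)² = (3*(-25)²)² = (3*625)² = 1875² = 3515625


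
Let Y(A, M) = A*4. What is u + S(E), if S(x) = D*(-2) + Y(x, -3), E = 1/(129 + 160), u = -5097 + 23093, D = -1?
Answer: 5201426/289 ≈ 17998.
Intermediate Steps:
Y(A, M) = 4*A
u = 17996
E = 1/289 ≈ 0.0034602
S(x) = 2 + 4*x (S(x) = -1*(-2) + 4*x = 2 + 4*x)
u + S(E) = 17996 + (2 + 4*(1/289)) = 17996 + (2 + 4/289) = 17996 + 582/289 = 5201426/289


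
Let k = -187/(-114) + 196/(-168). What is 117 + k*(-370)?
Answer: -1107/19 ≈ -58.263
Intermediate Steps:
k = 9/19 (k = -187*(-1/114) + 196*(-1/168) = 187/114 - 7/6 = 9/19 ≈ 0.47368)
117 + k*(-370) = 117 + (9/19)*(-370) = 117 - 3330/19 = -1107/19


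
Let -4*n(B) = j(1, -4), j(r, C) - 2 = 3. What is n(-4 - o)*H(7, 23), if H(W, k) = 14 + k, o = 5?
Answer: -185/4 ≈ -46.250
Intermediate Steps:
j(r, C) = 5 (j(r, C) = 2 + 3 = 5)
n(B) = -5/4 (n(B) = -¼*5 = -5/4)
n(-4 - o)*H(7, 23) = -5*(14 + 23)/4 = -5/4*37 = -185/4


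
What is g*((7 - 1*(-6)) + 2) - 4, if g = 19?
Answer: 281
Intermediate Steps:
g*((7 - 1*(-6)) + 2) - 4 = 19*((7 - 1*(-6)) + 2) - 4 = 19*((7 + 6) + 2) - 4 = 19*(13 + 2) - 4 = 19*15 - 4 = 285 - 4 = 281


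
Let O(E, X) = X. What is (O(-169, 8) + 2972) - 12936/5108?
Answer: 3802226/1277 ≈ 2977.5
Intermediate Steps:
(O(-169, 8) + 2972) - 12936/5108 = (8 + 2972) - 12936/5108 = 2980 - 12936*1/5108 = 2980 - 3234/1277 = 3802226/1277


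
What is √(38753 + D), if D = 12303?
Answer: 4*√3191 ≈ 225.96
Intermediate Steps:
√(38753 + D) = √(38753 + 12303) = √51056 = 4*√3191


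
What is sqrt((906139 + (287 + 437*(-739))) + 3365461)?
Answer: 4*sqrt(246809) ≈ 1987.2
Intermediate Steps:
sqrt((906139 + (287 + 437*(-739))) + 3365461) = sqrt((906139 + (287 - 322943)) + 3365461) = sqrt((906139 - 322656) + 3365461) = sqrt(583483 + 3365461) = sqrt(3948944) = 4*sqrt(246809)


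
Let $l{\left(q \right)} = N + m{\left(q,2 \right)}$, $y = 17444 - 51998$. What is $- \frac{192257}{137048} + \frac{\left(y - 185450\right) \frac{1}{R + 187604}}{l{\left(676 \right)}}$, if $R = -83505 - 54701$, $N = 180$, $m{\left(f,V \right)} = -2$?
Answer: $- \frac{430159229275}{301260421128} \approx -1.4279$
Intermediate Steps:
$y = -34554$ ($y = 17444 - 51998 = -34554$)
$R = -138206$
$l{\left(q \right)} = 178$ ($l{\left(q \right)} = 180 - 2 = 178$)
$- \frac{192257}{137048} + \frac{\left(y - 185450\right) \frac{1}{R + 187604}}{l{\left(676 \right)}} = - \frac{192257}{137048} + \frac{\left(-34554 - 185450\right) \frac{1}{-138206 + 187604}}{178} = \left(-192257\right) \frac{1}{137048} + - \frac{220004}{49398} \cdot \frac{1}{178} = - \frac{192257}{137048} + \left(-220004\right) \frac{1}{49398} \cdot \frac{1}{178} = - \frac{192257}{137048} - \frac{55001}{2198211} = - \frac{430159229275}{301260421128}$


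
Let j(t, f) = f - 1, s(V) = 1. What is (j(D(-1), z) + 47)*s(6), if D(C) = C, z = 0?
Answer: 46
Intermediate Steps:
j(t, f) = -1 + f
(j(D(-1), z) + 47)*s(6) = ((-1 + 0) + 47)*1 = (-1 + 47)*1 = 46*1 = 46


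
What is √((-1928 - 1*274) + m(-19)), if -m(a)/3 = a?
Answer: I*√2145 ≈ 46.314*I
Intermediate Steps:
m(a) = -3*a
√((-1928 - 1*274) + m(-19)) = √((-1928 - 1*274) - 3*(-19)) = √((-1928 - 274) + 57) = √(-2202 + 57) = √(-2145) = I*√2145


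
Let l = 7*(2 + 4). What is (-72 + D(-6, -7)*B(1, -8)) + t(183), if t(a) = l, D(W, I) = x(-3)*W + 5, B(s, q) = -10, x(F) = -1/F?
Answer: -60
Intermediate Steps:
l = 42 (l = 7*6 = 42)
D(W, I) = 5 + W/3 (D(W, I) = (-1/(-3))*W + 5 = (-1*(-1/3))*W + 5 = W/3 + 5 = 5 + W/3)
t(a) = 42
(-72 + D(-6, -7)*B(1, -8)) + t(183) = (-72 + (5 + (1/3)*(-6))*(-10)) + 42 = (-72 + (5 - 2)*(-10)) + 42 = (-72 + 3*(-10)) + 42 = (-72 - 30) + 42 = -102 + 42 = -60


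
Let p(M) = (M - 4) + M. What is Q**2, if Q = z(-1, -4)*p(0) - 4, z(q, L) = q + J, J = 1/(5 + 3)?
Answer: 1/4 ≈ 0.25000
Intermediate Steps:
J = 1/8 ≈ 0.12500
z(q, L) = 1/8 + q (z(q, L) = q + 1/8 = 1/8 + q)
p(M) = -4 + 2*M (p(M) = (-4 + M) + M = -4 + 2*M)
Q = -1/2 (Q = (1/8 - 1)*(-4 + 2*0) - 4 = -7*(-4 + 0)/8 - 4 = -7/8*(-4) - 4 = 7/2 - 4 = -1/2 ≈ -0.50000)
Q**2 = (-1/2)**2 = 1/4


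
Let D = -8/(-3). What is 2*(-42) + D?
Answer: -244/3 ≈ -81.333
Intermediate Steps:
D = 8/3 (D = -8*(-⅓) = 8/3 ≈ 2.6667)
2*(-42) + D = 2*(-42) + 8/3 = -84 + 8/3 = -244/3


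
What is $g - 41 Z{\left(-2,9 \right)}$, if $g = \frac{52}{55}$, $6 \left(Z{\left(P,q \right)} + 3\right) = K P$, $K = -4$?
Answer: $\frac{11431}{165} \approx 69.279$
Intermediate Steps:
$Z{\left(P,q \right)} = -3 - \frac{2 P}{3}$ ($Z{\left(P,q \right)} = -3 + \frac{\left(-4\right) P}{6} = -3 - \frac{2 P}{3}$)
$g = \frac{52}{55}$ ($g = 52 \cdot \frac{1}{55} = \frac{52}{55} \approx 0.94545$)
$g - 41 Z{\left(-2,9 \right)} = \frac{52}{55} - 41 \left(-3 - - \frac{4}{3}\right) = \frac{52}{55} - 41 \left(-3 + \frac{4}{3}\right) = \frac{52}{55} - - \frac{205}{3} = \frac{52}{55} + \frac{205}{3} = \frac{11431}{165}$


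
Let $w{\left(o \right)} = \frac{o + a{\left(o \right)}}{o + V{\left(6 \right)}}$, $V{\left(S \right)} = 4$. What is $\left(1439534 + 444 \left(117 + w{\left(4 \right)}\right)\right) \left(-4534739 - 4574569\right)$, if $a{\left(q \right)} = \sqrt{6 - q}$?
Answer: $-13588391180832 - 505566594 \sqrt{2} \approx -1.3589 \cdot 10^{13}$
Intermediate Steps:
$w{\left(o \right)} = \frac{o + \sqrt{6 - o}}{4 + o}$ ($w{\left(o \right)} = \frac{o + \sqrt{6 - o}}{o + 4} = \frac{o + \sqrt{6 - o}}{4 + o}$)
$\left(1439534 + 444 \left(117 + w{\left(4 \right)}\right)\right) \left(-4534739 - 4574569\right) = \left(1439534 + 444 \left(117 + \frac{4 + \sqrt{6 - 4}}{4 + 4}\right)\right) \left(-4534739 - 4574569\right) = \left(1439534 + 444 \left(117 + \frac{4 + \sqrt{6 - 4}}{8}\right)\right) \left(-9109308\right) = \left(1439534 + 444 \left(117 + \frac{4 + \sqrt{2}}{8}\right)\right) \left(-9109308\right) = \left(1439534 + 444 \left(117 + \left(\frac{1}{2} + \frac{\sqrt{2}}{8}\right)\right)\right) \left(-9109308\right) = \left(1439534 + 444 \left(\frac{235}{2} + \frac{\sqrt{2}}{8}\right)\right) \left(-9109308\right) = \left(1439534 + \left(52170 + \frac{111 \sqrt{2}}{2}\right)\right) \left(-9109308\right) = \left(1491704 + \frac{111 \sqrt{2}}{2}\right) \left(-9109308\right) = -13588391180832 - 505566594 \sqrt{2}$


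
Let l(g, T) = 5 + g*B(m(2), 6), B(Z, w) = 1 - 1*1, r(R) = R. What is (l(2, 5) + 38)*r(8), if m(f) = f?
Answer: 344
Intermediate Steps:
B(Z, w) = 0 (B(Z, w) = 1 - 1 = 0)
l(g, T) = 5 (l(g, T) = 5 + g*0 = 5 + 0 = 5)
(l(2, 5) + 38)*r(8) = (5 + 38)*8 = 43*8 = 344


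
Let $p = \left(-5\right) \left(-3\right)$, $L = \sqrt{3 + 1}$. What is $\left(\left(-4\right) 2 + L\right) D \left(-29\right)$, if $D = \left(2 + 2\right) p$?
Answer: $10440$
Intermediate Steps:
$L = 2$ ($L = \sqrt{4} = 2$)
$p = 15$
$D = 60$ ($D = \left(2 + 2\right) 15 = 4 \cdot 15 = 60$)
$\left(\left(-4\right) 2 + L\right) D \left(-29\right) = \left(\left(-4\right) 2 + 2\right) 60 \left(-29\right) = \left(-8 + 2\right) 60 \left(-29\right) = \left(-6\right) 60 \left(-29\right) = \left(-360\right) \left(-29\right) = 10440$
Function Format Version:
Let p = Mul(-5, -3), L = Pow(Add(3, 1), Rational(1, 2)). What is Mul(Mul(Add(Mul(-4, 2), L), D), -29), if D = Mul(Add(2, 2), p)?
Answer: 10440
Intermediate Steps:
L = 2 (L = Pow(4, Rational(1, 2)) = 2)
p = 15
D = 60 (D = Mul(Add(2, 2), 15) = Mul(4, 15) = 60)
Mul(Mul(Add(Mul(-4, 2), L), D), -29) = Mul(Mul(Add(Mul(-4, 2), 2), 60), -29) = Mul(Mul(Add(-8, 2), 60), -29) = Mul(Mul(-6, 60), -29) = Mul(-360, -29) = 10440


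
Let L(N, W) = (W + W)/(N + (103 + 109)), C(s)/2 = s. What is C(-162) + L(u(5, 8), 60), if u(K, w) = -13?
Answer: -64356/199 ≈ -323.40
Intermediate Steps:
C(s) = 2*s
L(N, W) = 2*W/(212 + N) (L(N, W) = (2*W)/(N + 212) = (2*W)/(212 + N) = 2*W/(212 + N))
C(-162) + L(u(5, 8), 60) = 2*(-162) + 2*60/(212 - 13) = -324 + 2*60/199 = -324 + 2*60*(1/199) = -324 + 120/199 = -64356/199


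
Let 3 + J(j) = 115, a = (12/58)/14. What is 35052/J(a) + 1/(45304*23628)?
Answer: 335010401353/1070442912 ≈ 312.96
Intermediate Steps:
a = 3/203 (a = (12*(1/58))*(1/14) = (6/29)*(1/14) = 3/203 ≈ 0.014778)
J(j) = 112 (J(j) = -3 + 115 = 112)
35052/J(a) + 1/(45304*23628) = 35052/112 + 1/(45304*23628) = 35052*(1/112) + (1/45304)*(1/23628) = 8763/28 + 1/1070442912 = 335010401353/1070442912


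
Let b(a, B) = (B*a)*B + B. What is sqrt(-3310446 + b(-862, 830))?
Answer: 2*I*sqrt(149285354) ≈ 24436.0*I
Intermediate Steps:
b(a, B) = B + a*B**2 (b(a, B) = a*B**2 + B = B + a*B**2)
sqrt(-3310446 + b(-862, 830)) = sqrt(-3310446 + 830*(1 + 830*(-862))) = sqrt(-3310446 + 830*(1 - 715460)) = sqrt(-3310446 + 830*(-715459)) = sqrt(-3310446 - 593830970) = sqrt(-597141416) = 2*I*sqrt(149285354)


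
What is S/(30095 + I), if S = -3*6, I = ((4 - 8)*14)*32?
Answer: -18/28303 ≈ -0.00063598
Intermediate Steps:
I = -1792 (I = -4*14*32 = -56*32 = -1792)
S = -18
S/(30095 + I) = -18/(30095 - 1792) = -18/28303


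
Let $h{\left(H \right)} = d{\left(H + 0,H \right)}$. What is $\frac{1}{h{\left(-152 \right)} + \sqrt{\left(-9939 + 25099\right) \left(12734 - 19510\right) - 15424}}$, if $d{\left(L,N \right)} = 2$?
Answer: $\frac{1}{51369794} - \frac{2 i \sqrt{1605306}}{25684897} \approx 1.9467 \cdot 10^{-8} - 9.8658 \cdot 10^{-5} i$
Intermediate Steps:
$h{\left(H \right)} = 2$
$\frac{1}{h{\left(-152 \right)} + \sqrt{\left(-9939 + 25099\right) \left(12734 - 19510\right) - 15424}} = \frac{1}{2 + \sqrt{\left(-9939 + 25099\right) \left(12734 - 19510\right) - 15424}} = \frac{1}{2 + \sqrt{15160 \left(-6776\right) - 15424}} = \frac{1}{2 + \sqrt{-102724160 - 15424}} = \frac{1}{2 + \sqrt{-102739584}} = \frac{1}{2 + 8 i \sqrt{1605306}}$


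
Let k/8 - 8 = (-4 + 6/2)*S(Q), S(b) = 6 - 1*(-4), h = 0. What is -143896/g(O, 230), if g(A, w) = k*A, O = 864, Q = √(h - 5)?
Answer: 17987/1728 ≈ 10.409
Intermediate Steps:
Q = I*√5 (Q = √(0 - 5) = √(-5) = I*√5 ≈ 2.2361*I)
S(b) = 10 (S(b) = 6 + 4 = 10)
k = -16 (k = 64 + 8*((-4 + 6/2)*10) = 64 + 8*((-4 + 6*(½))*10) = 64 + 8*((-4 + 3)*10) = 64 + 8*(-1*10) = 64 + 8*(-10) = 64 - 80 = -16)
g(A, w) = -16*A
-143896/g(O, 230) = -143896/((-16*864)) = -143896/(-13824) = -143896*(-1/13824) = 17987/1728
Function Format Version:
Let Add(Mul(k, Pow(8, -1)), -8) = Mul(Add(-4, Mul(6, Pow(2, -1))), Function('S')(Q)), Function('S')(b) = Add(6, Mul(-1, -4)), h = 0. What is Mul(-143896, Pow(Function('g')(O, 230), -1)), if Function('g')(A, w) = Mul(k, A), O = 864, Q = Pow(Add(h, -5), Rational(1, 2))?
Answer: Rational(17987, 1728) ≈ 10.409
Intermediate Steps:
Q = Mul(I, Pow(5, Rational(1, 2))) (Q = Pow(Add(0, -5), Rational(1, 2)) = Pow(-5, Rational(1, 2)) = Mul(I, Pow(5, Rational(1, 2))) ≈ Mul(2.2361, I))
Function('S')(b) = 10 (Function('S')(b) = Add(6, 4) = 10)
k = -16 (k = Add(64, Mul(8, Mul(Add(-4, Mul(6, Pow(2, -1))), 10))) = Add(64, Mul(8, Mul(Add(-4, Mul(6, Rational(1, 2))), 10))) = Add(64, Mul(8, Mul(Add(-4, 3), 10))) = Add(64, Mul(8, Mul(-1, 10))) = Add(64, Mul(8, -10)) = Add(64, -80) = -16)
Function('g')(A, w) = Mul(-16, A)
Mul(-143896, Pow(Function('g')(O, 230), -1)) = Mul(-143896, Pow(Mul(-16, 864), -1)) = Mul(-143896, Pow(-13824, -1)) = Mul(-143896, Rational(-1, 13824)) = Rational(17987, 1728)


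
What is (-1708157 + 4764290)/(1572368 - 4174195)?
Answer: -3056133/2601827 ≈ -1.1746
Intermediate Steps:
(-1708157 + 4764290)/(1572368 - 4174195) = 3056133/(-2601827) = 3056133*(-1/2601827) = -3056133/2601827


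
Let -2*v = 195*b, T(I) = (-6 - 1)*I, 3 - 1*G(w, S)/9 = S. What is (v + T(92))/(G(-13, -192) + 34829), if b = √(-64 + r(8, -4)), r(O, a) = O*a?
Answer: -161/9146 - 195*I*√6/18292 ≈ -0.017603 - 0.026113*I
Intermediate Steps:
G(w, S) = 27 - 9*S
b = 4*I*√6 (b = √(-64 + 8*(-4)) = √(-64 - 32) = √(-96) = 4*I*√6 ≈ 9.798*I)
T(I) = -7*I
v = -390*I*√6 (v = -195*4*I*√6/2 = -390*I*√6 ≈ -955.3*I)
(v + T(92))/(G(-13, -192) + 34829) = (-390*I*√6 - 7*92)/((27 - 9*(-192)) + 34829) = (-390*I*√6 - 644)/((27 + 1728) + 34829) = (-644 - 390*I*√6)/(1755 + 34829) = (-644 - 390*I*√6)/36584 = (-644 - 390*I*√6)*(1/36584) = -161/9146 - 195*I*√6/18292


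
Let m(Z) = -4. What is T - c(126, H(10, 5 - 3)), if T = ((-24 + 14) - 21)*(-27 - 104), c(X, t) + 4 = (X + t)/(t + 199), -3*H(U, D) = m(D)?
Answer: 2442683/601 ≈ 4064.4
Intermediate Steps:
H(U, D) = 4/3 (H(U, D) = -1/3*(-4) = 4/3)
c(X, t) = -4 + (X + t)/(199 + t) (c(X, t) = -4 + (X + t)/(t + 199) = -4 + (X + t)/(199 + t))
T = 4061 (T = (-10 - 21)*(-131) = -31*(-131) = 4061)
T - c(126, H(10, 5 - 3)) = 4061 - (-796 + 126 - 3*4/3)/(199 + 4/3) = 4061 - (-796 + 126 - 4)/601/3 = 4061 - 3*(-674)/601 = 4061 - 1*(-2022/601) = 4061 + 2022/601 = 2442683/601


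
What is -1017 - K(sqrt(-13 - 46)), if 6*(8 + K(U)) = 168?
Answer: -1037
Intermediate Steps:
K(U) = 20 (K(U) = -8 + (1/6)*168 = -8 + 28 = 20)
-1017 - K(sqrt(-13 - 46)) = -1017 - 1*20 = -1017 - 20 = -1037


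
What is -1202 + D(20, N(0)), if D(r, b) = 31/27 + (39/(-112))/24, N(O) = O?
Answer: -29051359/24192 ≈ -1200.9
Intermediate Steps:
D(r, b) = 27425/24192 (D(r, b) = 31*(1/27) + (39*(-1/112))*(1/24) = 31/27 - 39/112*1/24 = 31/27 - 13/896 = 27425/24192)
-1202 + D(20, N(0)) = -1202 + 27425/24192 = -29051359/24192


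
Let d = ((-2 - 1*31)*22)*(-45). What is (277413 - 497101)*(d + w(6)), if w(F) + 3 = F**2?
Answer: -7184456664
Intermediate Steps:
w(F) = -3 + F**2
d = 32670 (d = ((-2 - 31)*22)*(-45) = -33*22*(-45) = -726*(-45) = 32670)
(277413 - 497101)*(d + w(6)) = (277413 - 497101)*(32670 + (-3 + 6**2)) = -219688*(32670 + (-3 + 36)) = -219688*(32670 + 33) = -219688*32703 = -7184456664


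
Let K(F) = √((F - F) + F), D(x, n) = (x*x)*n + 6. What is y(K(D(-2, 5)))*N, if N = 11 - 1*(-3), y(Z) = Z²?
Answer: 364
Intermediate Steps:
D(x, n) = 6 + n*x² (D(x, n) = x²*n + 6 = n*x² + 6 = 6 + n*x²)
K(F) = √F (K(F) = √(0 + F) = √F)
N = 14 (N = 11 + 3 = 14)
y(K(D(-2, 5)))*N = (√(6 + 5*(-2)²))²*14 = (√(6 + 5*4))²*14 = (√(6 + 20))²*14 = (√26)²*14 = 26*14 = 364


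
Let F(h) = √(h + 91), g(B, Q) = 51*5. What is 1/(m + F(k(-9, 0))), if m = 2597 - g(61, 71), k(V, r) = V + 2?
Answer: 1171/2742440 - √21/2742440 ≈ 0.00042532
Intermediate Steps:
k(V, r) = 2 + V
g(B, Q) = 255
F(h) = √(91 + h)
m = 2342 (m = 2597 - 1*255 = 2597 - 255 = 2342)
1/(m + F(k(-9, 0))) = 1/(2342 + √(91 + (2 - 9))) = 1/(2342 + √(91 - 7)) = 1/(2342 + √84) = 1/(2342 + 2*√21)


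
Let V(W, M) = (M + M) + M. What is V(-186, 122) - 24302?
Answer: -23936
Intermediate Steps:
V(W, M) = 3*M (V(W, M) = 2*M + M = 3*M)
V(-186, 122) - 24302 = 3*122 - 24302 = 366 - 24302 = -23936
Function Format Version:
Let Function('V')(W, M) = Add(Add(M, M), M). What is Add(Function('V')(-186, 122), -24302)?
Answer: -23936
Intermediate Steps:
Function('V')(W, M) = Mul(3, M) (Function('V')(W, M) = Add(Mul(2, M), M) = Mul(3, M))
Add(Function('V')(-186, 122), -24302) = Add(Mul(3, 122), -24302) = Add(366, -24302) = -23936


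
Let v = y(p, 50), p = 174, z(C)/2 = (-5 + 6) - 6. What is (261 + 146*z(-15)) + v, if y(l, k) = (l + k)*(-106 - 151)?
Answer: -58767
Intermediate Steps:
z(C) = -10 (z(C) = 2*((-5 + 6) - 6) = 2*(1 - 6) = 2*(-5) = -10)
y(l, k) = -257*k - 257*l (y(l, k) = (k + l)*(-257) = -257*k - 257*l)
v = -57568 (v = -257*50 - 257*174 = -12850 - 44718 = -57568)
(261 + 146*z(-15)) + v = (261 + 146*(-10)) - 57568 = (261 - 1460) - 57568 = -1199 - 57568 = -58767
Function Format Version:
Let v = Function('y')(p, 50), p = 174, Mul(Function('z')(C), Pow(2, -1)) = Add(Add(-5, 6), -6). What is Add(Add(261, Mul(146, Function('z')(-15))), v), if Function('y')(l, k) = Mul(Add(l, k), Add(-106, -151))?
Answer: -58767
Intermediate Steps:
Function('z')(C) = -10 (Function('z')(C) = Mul(2, Add(Add(-5, 6), -6)) = Mul(2, Add(1, -6)) = Mul(2, -5) = -10)
Function('y')(l, k) = Add(Mul(-257, k), Mul(-257, l)) (Function('y')(l, k) = Mul(Add(k, l), -257) = Add(Mul(-257, k), Mul(-257, l)))
v = -57568 (v = Add(Mul(-257, 50), Mul(-257, 174)) = Add(-12850, -44718) = -57568)
Add(Add(261, Mul(146, Function('z')(-15))), v) = Add(Add(261, Mul(146, -10)), -57568) = Add(Add(261, -1460), -57568) = Add(-1199, -57568) = -58767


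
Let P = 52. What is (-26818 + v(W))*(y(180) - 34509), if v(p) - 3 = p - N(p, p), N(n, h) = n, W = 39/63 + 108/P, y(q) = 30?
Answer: 924554385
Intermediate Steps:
W = 736/273 (W = 39/63 + 108/52 = 39*(1/63) + 108*(1/52) = 13/21 + 27/13 = 736/273 ≈ 2.6960)
v(p) = 3 (v(p) = 3 + (p - p) = 3 + 0 = 3)
(-26818 + v(W))*(y(180) - 34509) = (-26818 + 3)*(30 - 34509) = -26815*(-34479) = 924554385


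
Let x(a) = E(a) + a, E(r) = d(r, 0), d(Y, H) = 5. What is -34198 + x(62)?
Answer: -34131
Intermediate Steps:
E(r) = 5
x(a) = 5 + a
-34198 + x(62) = -34198 + (5 + 62) = -34198 + 67 = -34131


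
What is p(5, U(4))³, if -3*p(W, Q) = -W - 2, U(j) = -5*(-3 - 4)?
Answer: 343/27 ≈ 12.704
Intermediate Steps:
U(j) = 35 (U(j) = -5*(-7) = 35)
p(W, Q) = ⅔ + W/3 (p(W, Q) = -(-W - 2)/3 = -(-2 - W)/3 = ⅔ + W/3)
p(5, U(4))³ = (⅔ + (⅓)*5)³ = (⅔ + 5/3)³ = (7/3)³ = 343/27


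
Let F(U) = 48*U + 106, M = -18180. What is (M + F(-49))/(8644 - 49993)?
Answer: 2918/5907 ≈ 0.49399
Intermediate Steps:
F(U) = 106 + 48*U
(M + F(-49))/(8644 - 49993) = (-18180 + (106 + 48*(-49)))/(8644 - 49993) = (-18180 + (106 - 2352))/(-41349) = (-18180 - 2246)*(-1/41349) = -20426*(-1/41349) = 2918/5907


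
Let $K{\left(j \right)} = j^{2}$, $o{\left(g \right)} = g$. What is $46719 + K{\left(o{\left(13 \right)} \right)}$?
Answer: $46888$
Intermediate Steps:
$46719 + K{\left(o{\left(13 \right)} \right)} = 46719 + 13^{2} = 46719 + 169 = 46888$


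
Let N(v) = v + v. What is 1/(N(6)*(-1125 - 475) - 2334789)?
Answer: -1/2353989 ≈ -4.2481e-7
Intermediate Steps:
N(v) = 2*v
1/(N(6)*(-1125 - 475) - 2334789) = 1/((2*6)*(-1125 - 475) - 2334789) = 1/(12*(-1600) - 2334789) = 1/(-19200 - 2334789) = 1/(-2353989) = -1/2353989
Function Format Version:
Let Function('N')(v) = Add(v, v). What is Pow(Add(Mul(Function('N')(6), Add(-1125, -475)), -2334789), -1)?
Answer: Rational(-1, 2353989) ≈ -4.2481e-7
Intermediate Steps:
Function('N')(v) = Mul(2, v)
Pow(Add(Mul(Function('N')(6), Add(-1125, -475)), -2334789), -1) = Pow(Add(Mul(Mul(2, 6), Add(-1125, -475)), -2334789), -1) = Pow(Add(Mul(12, -1600), -2334789), -1) = Pow(Add(-19200, -2334789), -1) = Pow(-2353989, -1) = Rational(-1, 2353989)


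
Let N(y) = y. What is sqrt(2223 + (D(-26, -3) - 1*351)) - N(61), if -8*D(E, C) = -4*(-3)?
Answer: -61 + sqrt(7482)/2 ≈ -17.751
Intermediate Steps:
D(E, C) = -3/2 (D(E, C) = -(-1)*(-3)/2 = -1/8*12 = -3/2)
sqrt(2223 + (D(-26, -3) - 1*351)) - N(61) = sqrt(2223 + (-3/2 - 1*351)) - 1*61 = sqrt(2223 + (-3/2 - 351)) - 61 = sqrt(2223 - 705/2) - 61 = sqrt(3741/2) - 61 = sqrt(7482)/2 - 61 = -61 + sqrt(7482)/2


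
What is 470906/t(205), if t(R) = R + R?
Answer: 235453/205 ≈ 1148.6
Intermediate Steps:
t(R) = 2*R
470906/t(205) = 470906/((2*205)) = 470906/410 = 470906*(1/410) = 235453/205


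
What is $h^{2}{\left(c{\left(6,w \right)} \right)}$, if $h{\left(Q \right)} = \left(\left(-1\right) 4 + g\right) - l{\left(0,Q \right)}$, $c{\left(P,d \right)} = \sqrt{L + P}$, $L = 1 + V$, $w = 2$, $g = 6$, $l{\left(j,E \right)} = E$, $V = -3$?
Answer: $0$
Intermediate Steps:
$L = -2$ ($L = 1 - 3 = -2$)
$c{\left(P,d \right)} = \sqrt{-2 + P}$
$h{\left(Q \right)} = 2 - Q$ ($h{\left(Q \right)} = \left(\left(-1\right) 4 + 6\right) - Q = \left(-4 + 6\right) - Q = 2 - Q$)
$h^{2}{\left(c{\left(6,w \right)} \right)} = \left(2 - \sqrt{-2 + 6}\right)^{2} = \left(2 - \sqrt{4}\right)^{2} = \left(2 - 2\right)^{2} = 0^{2} = 0$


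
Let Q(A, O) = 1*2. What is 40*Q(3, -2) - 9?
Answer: 71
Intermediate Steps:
Q(A, O) = 2
40*Q(3, -2) - 9 = 40*2 - 9 = 80 - 9 = 71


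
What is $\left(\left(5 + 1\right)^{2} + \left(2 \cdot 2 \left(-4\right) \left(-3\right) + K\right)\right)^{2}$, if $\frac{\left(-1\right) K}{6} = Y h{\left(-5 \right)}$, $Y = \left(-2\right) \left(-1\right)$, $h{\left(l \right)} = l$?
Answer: $20736$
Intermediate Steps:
$Y = 2$
$K = 60$ ($K = - 6 \cdot 2 \left(-5\right) = \left(-6\right) \left(-10\right) = 60$)
$\left(\left(5 + 1\right)^{2} + \left(2 \cdot 2 \left(-4\right) \left(-3\right) + K\right)\right)^{2} = \left(\left(5 + 1\right)^{2} + \left(2 \cdot 2 \left(-4\right) \left(-3\right) + 60\right)\right)^{2} = \left(6^{2} + \left(2 \left(\left(-8\right) \left(-3\right)\right) + 60\right)\right)^{2} = \left(36 + \left(2 \cdot 24 + 60\right)\right)^{2} = \left(36 + \left(48 + 60\right)\right)^{2} = \left(36 + 108\right)^{2} = 144^{2} = 20736$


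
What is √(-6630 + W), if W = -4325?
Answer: I*√10955 ≈ 104.67*I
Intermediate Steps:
√(-6630 + W) = √(-6630 - 4325) = √(-10955) = I*√10955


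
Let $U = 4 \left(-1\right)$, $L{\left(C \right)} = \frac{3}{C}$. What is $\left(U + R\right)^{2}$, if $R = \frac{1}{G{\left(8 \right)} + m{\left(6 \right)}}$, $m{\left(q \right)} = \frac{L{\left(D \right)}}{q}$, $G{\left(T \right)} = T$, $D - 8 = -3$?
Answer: $\frac{98596}{6561} \approx 15.028$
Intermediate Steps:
$D = 5$ ($D = 8 - 3 = 5$)
$U = -4$
$m{\left(q \right)} = \frac{3}{5 q}$ ($m{\left(q \right)} = \frac{3 \cdot \frac{1}{5}}{q} = \frac{3}{5 q}$)
$R = \frac{10}{81}$ ($R = \frac{1}{8 + \frac{3}{5 \cdot 6}} = \frac{1}{8 + \frac{3}{5} \cdot \frac{1}{6}} = \frac{1}{8 + \frac{1}{10}} = \frac{1}{\frac{81}{10}} = \frac{10}{81} \approx 0.12346$)
$\left(U + R\right)^{2} = \left(-4 + \frac{10}{81}\right)^{2} = \left(- \frac{314}{81}\right)^{2} = \frac{98596}{6561}$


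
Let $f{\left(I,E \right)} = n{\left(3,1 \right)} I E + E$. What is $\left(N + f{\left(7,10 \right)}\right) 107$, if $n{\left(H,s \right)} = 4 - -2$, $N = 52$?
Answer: $51574$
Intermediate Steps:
$n{\left(H,s \right)} = 6$ ($n{\left(H,s \right)} = 4 + 2 = 6$)
$f{\left(I,E \right)} = E + 6 E I$ ($f{\left(I,E \right)} = 6 I E + E = 6 E I + E = E + 6 E I$)
$\left(N + f{\left(7,10 \right)}\right) 107 = \left(52 + 10 \left(1 + 6 \cdot 7\right)\right) 107 = \left(52 + 10 \left(1 + 42\right)\right) 107 = \left(52 + 10 \cdot 43\right) 107 = \left(52 + 430\right) 107 = 482 \cdot 107 = 51574$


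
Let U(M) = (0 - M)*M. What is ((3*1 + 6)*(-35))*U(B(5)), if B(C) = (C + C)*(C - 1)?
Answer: 504000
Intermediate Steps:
B(C) = 2*C*(-1 + C) (B(C) = (2*C)*(-1 + C) = 2*C*(-1 + C))
U(M) = -M² (U(M) = (-M)*M = -M²)
((3*1 + 6)*(-35))*U(B(5)) = ((3*1 + 6)*(-35))*(-(2*5*(-1 + 5))²) = ((3 + 6)*(-35))*(-(2*5*4)²) = (9*(-35))*(-1*40²) = -(-315)*1600 = -315*(-1600) = 504000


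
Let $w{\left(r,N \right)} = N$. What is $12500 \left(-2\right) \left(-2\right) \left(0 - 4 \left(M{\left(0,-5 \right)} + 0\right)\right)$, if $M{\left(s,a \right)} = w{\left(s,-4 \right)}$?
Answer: $800000$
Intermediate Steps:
$M{\left(s,a \right)} = -4$
$12500 \left(-2\right) \left(-2\right) \left(0 - 4 \left(M{\left(0,-5 \right)} + 0\right)\right) = 12500 \left(-2\right) \left(-2\right) \left(0 - 4 \left(-4 + 0\right)\right) = 12500 \cdot 4 \left(0 - -16\right) = 12500 \cdot 4 \left(0 + 16\right) = 12500 \cdot 4 \cdot 16 = 12500 \cdot 64 = 800000$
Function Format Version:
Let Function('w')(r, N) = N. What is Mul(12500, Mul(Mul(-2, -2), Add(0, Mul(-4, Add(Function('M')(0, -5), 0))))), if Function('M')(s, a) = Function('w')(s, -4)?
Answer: 800000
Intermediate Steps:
Function('M')(s, a) = -4
Mul(12500, Mul(Mul(-2, -2), Add(0, Mul(-4, Add(Function('M')(0, -5), 0))))) = Mul(12500, Mul(Mul(-2, -2), Add(0, Mul(-4, Add(-4, 0))))) = Mul(12500, Mul(4, Add(0, Mul(-4, -4)))) = Mul(12500, Mul(4, Add(0, 16))) = Mul(12500, Mul(4, 16)) = Mul(12500, 64) = 800000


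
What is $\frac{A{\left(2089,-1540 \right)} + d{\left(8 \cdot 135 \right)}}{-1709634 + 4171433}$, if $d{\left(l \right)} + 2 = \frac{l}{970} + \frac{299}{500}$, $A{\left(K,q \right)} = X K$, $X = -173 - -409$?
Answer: $\frac{23910680003}{119397251500} \approx 0.20026$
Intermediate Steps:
$X = 236$ ($X = -173 + 409 = 236$)
$A{\left(K,q \right)} = 236 K$
$d{\left(l \right)} = - \frac{701}{500} + \frac{l}{970}$ ($d{\left(l \right)} = -2 + \left(\frac{l}{970} + \frac{299}{500}\right) = -2 + \left(\frac{299}{500} + \frac{l}{970}\right) = - \frac{701}{500} + \frac{l}{970}$)
$\frac{A{\left(2089,-1540 \right)} + d{\left(8 \cdot 135 \right)}}{-1709634 + 4171433} = \frac{236 \cdot 2089 - \left(\frac{701}{500} - \frac{8 \cdot 135}{970}\right)}{-1709634 + 4171433} = \frac{493004 + \left(- \frac{701}{500} + \frac{1}{970} \cdot 1080\right)}{2461799} = \left(493004 + \left(- \frac{701}{500} + \frac{108}{97}\right)\right) \frac{1}{2461799} = \left(493004 - \frac{13997}{48500}\right) \frac{1}{2461799} = \frac{23910680003}{48500} \cdot \frac{1}{2461799} = \frac{23910680003}{119397251500}$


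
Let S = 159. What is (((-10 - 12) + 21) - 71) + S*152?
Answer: 24096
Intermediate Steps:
(((-10 - 12) + 21) - 71) + S*152 = (((-10 - 12) + 21) - 71) + 159*152 = ((-22 + 21) - 71) + 24168 = (-1 - 71) + 24168 = -72 + 24168 = 24096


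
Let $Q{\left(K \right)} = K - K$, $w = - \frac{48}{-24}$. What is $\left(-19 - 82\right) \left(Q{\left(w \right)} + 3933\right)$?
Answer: $-397233$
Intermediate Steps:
$w = 2$ ($w = \left(-48\right) \left(- \frac{1}{24}\right) = 2$)
$Q{\left(K \right)} = 0$
$\left(-19 - 82\right) \left(Q{\left(w \right)} + 3933\right) = \left(-19 - 82\right) \left(0 + 3933\right) = \left(-101\right) 3933 = -397233$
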